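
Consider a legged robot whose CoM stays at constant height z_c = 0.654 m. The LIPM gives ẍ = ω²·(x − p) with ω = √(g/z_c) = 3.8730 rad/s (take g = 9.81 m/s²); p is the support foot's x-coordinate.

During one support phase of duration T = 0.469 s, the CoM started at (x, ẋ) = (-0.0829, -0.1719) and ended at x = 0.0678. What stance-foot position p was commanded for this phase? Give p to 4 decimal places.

ωT = 3.8730·0.469 = 1.816437; cosh(ωT) = 3.156256, sinh(ωT) = 2.993652
x(T) = p + (x₀−p)·cosh(ωT) + (ẋ₀/ω)·sinh(ωT) ⇒ p·(1 − cosh) = x(T) − x₀·cosh − (ẋ₀/ω)·sinh
numerator   = 0.0678 − (-0.0829)·3.156256 − (-0.1719/3.8730)·2.993652 = 0.462324
denominator = 1 − 3.156256 = -2.156256
p = 0.462324 / -2.156256 = -0.2144

p = -0.2144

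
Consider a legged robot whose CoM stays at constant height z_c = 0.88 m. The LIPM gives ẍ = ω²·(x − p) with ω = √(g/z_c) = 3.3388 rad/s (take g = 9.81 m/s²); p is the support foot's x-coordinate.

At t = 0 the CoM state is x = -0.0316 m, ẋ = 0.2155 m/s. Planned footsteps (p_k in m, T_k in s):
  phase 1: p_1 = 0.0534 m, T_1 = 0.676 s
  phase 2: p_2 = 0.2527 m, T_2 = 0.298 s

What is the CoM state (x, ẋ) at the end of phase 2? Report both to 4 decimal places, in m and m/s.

x = -0.3209, ẋ = -1.6497

phase 1: p=0.0534, T=0.676, ωT=2.257029, cosh=4.829660, sinh=4.724999; start (x,ẋ)=(-0.031600, 0.215500) → end (x,ẋ)=(-0.052150, -0.300154)
phase 2: p=0.2527, T=0.298, ωT=0.994962, cosh=1.537180, sinh=1.167443; start (x,ẋ)=(-0.052150, -0.300154) → end (x,ẋ)=(-0.320861, -1.649652)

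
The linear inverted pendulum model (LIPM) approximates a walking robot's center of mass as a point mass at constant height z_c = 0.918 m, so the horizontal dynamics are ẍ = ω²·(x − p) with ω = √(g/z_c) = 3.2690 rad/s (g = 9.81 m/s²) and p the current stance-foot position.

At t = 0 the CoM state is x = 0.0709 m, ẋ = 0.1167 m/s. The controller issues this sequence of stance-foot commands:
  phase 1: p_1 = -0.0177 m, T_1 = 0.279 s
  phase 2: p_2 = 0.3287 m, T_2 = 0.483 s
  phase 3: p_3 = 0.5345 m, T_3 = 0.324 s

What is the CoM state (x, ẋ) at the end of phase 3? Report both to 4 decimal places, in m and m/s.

phase 1: p=-0.0177, T=0.279, ωT=0.912051, cosh=1.445561, sinh=1.043862; start (x,ẋ)=(0.070900, 0.116700) → end (x,ẋ)=(0.147642, 0.471034)
phase 2: p=0.3287, T=0.483, ωT=1.578927, cosh=2.527973, sinh=2.321777; start (x,ẋ)=(0.147642, 0.471034) → end (x,ẋ)=(0.205537, -0.183452)
phase 3: p=0.5345, T=0.324, ωT=1.059156, cosh=1.615342, sinh=1.268594; start (x,ẋ)=(0.205537, -0.183452) → end (x,ẋ)=(-0.068080, -1.660558)

x = -0.0681, ẋ = -1.6606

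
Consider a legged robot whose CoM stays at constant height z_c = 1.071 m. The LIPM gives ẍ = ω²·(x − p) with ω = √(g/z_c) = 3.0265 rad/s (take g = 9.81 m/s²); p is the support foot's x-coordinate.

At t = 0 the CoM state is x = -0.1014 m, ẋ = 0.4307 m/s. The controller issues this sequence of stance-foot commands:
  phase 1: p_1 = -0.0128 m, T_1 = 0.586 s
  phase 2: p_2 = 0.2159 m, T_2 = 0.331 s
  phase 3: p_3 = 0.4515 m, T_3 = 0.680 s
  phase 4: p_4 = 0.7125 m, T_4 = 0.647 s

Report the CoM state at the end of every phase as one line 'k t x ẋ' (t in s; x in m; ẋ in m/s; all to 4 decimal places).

1 0.5860 0.1258 0.5382
2 0.9170 0.2862 0.5104
3 1.5970 0.4431 0.1038
4 2.2440 -0.1417 -2.4556

phase 1: p=-0.0128, T=0.586, ωT=1.773529, cosh=3.030671, sinh=2.860938; start (x,ẋ)=(-0.101400, 0.430700) → end (x,ẋ)=(0.125821, 0.538155)
phase 2: p=0.2159, T=0.331, ωT=1.001772, cosh=1.545165, sinh=1.177937; start (x,ẋ)=(0.125821, 0.538155) → end (x,ẋ)=(0.286168, 0.510407)
phase 3: p=0.4515, T=0.680, ωT=2.058020, cosh=3.979078, sinh=3.851372; start (x,ẋ)=(0.286168, 0.510407) → end (x,ẋ)=(0.443149, 0.103808)
phase 4: p=0.7125, T=0.647, ωT=1.958146, cosh=3.613647, sinh=3.472527; start (x,ẋ)=(0.443149, 0.103808) → end (x,ẋ)=(-0.141733, -2.455648)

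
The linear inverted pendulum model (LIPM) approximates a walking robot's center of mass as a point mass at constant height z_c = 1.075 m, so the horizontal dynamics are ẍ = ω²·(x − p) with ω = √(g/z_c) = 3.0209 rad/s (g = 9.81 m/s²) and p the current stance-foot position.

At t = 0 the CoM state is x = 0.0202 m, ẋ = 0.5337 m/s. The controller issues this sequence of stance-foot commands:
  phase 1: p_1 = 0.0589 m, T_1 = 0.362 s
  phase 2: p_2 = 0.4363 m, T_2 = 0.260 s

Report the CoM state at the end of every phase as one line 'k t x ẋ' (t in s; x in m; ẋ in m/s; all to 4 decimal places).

phase 1: p=0.0589, T=0.362, ωT=1.093566, cosh=1.659959, sinh=1.324939; start (x,ẋ)=(0.020200, 0.533700) → end (x,ẋ)=(0.228736, 0.731023)
phase 2: p=0.4363, T=0.260, ωT=0.785434, cosh=1.324640, sinh=0.868718; start (x,ẋ)=(0.228736, 0.731023) → end (x,ẋ)=(0.371572, 0.423629)

1 0.3620 0.2287 0.7310
2 0.6220 0.3716 0.4236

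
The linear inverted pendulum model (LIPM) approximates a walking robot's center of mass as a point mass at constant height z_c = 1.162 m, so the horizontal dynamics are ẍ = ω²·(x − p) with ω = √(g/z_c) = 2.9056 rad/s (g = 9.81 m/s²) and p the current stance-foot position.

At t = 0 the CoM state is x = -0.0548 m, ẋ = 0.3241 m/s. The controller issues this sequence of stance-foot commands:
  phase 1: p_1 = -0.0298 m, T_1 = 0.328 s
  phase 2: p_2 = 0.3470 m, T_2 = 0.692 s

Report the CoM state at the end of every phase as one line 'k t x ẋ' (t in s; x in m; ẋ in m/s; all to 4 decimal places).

phase 1: p=-0.0298, T=0.328, ωT=0.953037, cosh=1.489571, sinh=1.104003; start (x,ẋ)=(-0.054800, 0.324100) → end (x,ẋ)=(0.056105, 0.402575)
phase 2: p=0.3470, T=0.692, ωT=2.010675, cosh=3.801128, sinh=3.667230; start (x,ẋ)=(0.056105, 0.402575) → end (x,ẋ)=(-0.250630, -1.569395)

1 0.3280 0.0561 0.4026
2 1.0200 -0.2506 -1.5694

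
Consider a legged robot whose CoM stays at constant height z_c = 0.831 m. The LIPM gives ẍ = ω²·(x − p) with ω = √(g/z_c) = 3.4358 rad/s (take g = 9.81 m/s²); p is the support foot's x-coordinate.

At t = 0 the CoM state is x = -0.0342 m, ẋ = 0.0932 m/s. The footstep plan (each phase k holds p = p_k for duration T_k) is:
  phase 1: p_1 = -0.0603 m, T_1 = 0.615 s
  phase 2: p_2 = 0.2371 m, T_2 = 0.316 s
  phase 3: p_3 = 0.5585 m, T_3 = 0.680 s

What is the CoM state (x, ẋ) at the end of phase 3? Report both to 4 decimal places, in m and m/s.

x = 1.0654, ẋ = 1.8816

phase 1: p=-0.0603, T=0.615, ωT=2.113017, cosh=4.197018, sinh=4.076146; start (x,ẋ)=(-0.034200, 0.093200) → end (x,ẋ)=(0.159812, 0.756688)
phase 2: p=0.2371, T=0.316, ωT=1.085713, cosh=1.649606, sinh=1.311945; start (x,ẋ)=(0.159812, 0.756688) → end (x,ẋ)=(0.398544, 0.899856)
phase 3: p=0.5585, T=0.680, ωT=2.336344, cosh=5.220016, sinh=5.123336; start (x,ẋ)=(0.398544, 0.899856) → end (x,ẋ)=(1.065356, 1.881589)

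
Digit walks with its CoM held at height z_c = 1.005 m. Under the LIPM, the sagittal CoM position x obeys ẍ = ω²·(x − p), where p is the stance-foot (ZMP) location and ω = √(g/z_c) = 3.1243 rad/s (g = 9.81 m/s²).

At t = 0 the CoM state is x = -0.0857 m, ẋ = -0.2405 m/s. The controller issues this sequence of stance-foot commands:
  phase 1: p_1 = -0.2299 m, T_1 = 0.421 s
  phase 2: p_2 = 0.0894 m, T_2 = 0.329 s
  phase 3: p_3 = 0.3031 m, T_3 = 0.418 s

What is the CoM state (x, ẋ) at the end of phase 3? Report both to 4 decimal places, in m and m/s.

x = -0.4879, ẋ = -2.2118

phase 1: p=-0.2299, T=0.421, ωT=1.315330, cosh=1.997184, sinh=1.728798; start (x,ẋ)=(-0.085700, -0.240500) → end (x,ẋ)=(-0.074984, 0.298542)
phase 2: p=0.0894, T=0.329, ωT=1.027895, cosh=1.576467, sinh=1.218708; start (x,ẋ)=(-0.074984, 0.298542) → end (x,ẋ)=(-0.053293, -0.155269)
phase 3: p=0.3031, T=0.418, ωT=1.305957, cosh=1.981067, sinh=1.710154; start (x,ẋ)=(-0.053293, -0.155269) → end (x,ẋ)=(-0.487928, -2.211816)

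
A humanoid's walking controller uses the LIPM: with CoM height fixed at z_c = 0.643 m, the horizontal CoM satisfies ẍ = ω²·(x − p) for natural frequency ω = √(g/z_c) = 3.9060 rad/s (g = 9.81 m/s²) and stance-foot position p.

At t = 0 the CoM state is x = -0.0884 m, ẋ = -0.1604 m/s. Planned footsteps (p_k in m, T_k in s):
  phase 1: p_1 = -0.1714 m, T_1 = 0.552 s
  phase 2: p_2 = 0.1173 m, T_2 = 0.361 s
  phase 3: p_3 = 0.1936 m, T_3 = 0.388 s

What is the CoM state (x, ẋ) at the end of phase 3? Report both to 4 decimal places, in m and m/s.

phase 1: p=-0.1714, T=0.552, ωT=2.156112, cosh=4.376632, sinh=4.260858; start (x,ẋ)=(-0.088400, -0.160400) → end (x,ẋ)=(0.016888, 0.679350)
phase 2: p=0.1173, T=0.361, ωT=1.410066, cosh=2.170176, sinh=1.926049; start (x,ẋ)=(0.016888, 0.679350) → end (x,ẋ)=(0.234376, 0.718896)
phase 3: p=0.1936, T=0.388, ωT=1.515528, cosh=2.385758, sinh=2.166066; start (x,ẋ)=(0.234376, 0.718896) → end (x,ẋ)=(0.689545, 2.060105)

x = 0.6895, ẋ = 2.0601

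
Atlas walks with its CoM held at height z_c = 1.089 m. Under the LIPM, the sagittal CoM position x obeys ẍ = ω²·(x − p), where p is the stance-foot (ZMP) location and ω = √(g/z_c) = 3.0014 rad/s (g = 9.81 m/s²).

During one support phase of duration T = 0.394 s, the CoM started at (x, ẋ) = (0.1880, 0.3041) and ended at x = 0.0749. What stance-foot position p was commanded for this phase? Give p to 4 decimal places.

ωT = 3.0014·0.394 = 1.182552; cosh(ωT) = 1.784592, sinh(ωT) = 1.478096
x(T) = p + (x₀−p)·cosh(ωT) + (ẋ₀/ω)·sinh(ωT) ⇒ p·(1 − cosh) = x(T) − x₀·cosh − (ẋ₀/ω)·sinh
numerator   = 0.0749 − (0.1880)·1.784592 − (0.3041/3.0014)·1.478096 = -0.410363
denominator = 1 − 1.784592 = -0.784592
p = -0.410363 / -0.784592 = 0.5230

p = 0.5230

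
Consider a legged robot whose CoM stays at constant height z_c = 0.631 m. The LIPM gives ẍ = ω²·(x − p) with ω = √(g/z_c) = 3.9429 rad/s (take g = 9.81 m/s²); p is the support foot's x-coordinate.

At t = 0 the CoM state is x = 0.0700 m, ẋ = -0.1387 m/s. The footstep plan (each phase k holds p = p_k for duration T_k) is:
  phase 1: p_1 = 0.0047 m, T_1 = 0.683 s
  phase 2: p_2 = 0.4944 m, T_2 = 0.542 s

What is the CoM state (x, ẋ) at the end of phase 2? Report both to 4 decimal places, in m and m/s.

phase 1: p=0.0047, T=0.683, ωT=2.693001, cosh=7.421813, sinh=7.354135; start (x,ẋ)=(0.070000, -0.138700) → end (x,ẋ)=(0.230647, 0.864074)
phase 2: p=0.4944, T=0.542, ωT=2.137052, cosh=4.296209, sinh=4.178207; start (x,ẋ)=(0.230647, 0.864074) → end (x,ẋ)=(0.276902, -0.632895)

x = 0.2769, ẋ = -0.6329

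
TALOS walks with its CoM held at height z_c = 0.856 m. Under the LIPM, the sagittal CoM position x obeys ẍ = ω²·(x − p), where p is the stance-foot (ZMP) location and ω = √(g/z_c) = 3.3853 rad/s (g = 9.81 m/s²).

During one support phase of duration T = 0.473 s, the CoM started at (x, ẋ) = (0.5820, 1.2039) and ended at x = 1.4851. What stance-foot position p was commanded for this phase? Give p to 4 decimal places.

ωT = 3.3853·0.473 = 1.601247; cosh(ωT) = 2.580429, sinh(ωT) = 2.378784
x(T) = p + (x₀−p)·cosh(ωT) + (ẋ₀/ω)·sinh(ωT) ⇒ p·(1 − cosh) = x(T) − x₀·cosh − (ẋ₀/ω)·sinh
numerator   = 1.4851 − (0.5820)·2.580429 − (1.2039/3.3853)·2.378784 = -0.862666
denominator = 1 − 2.580429 = -1.580429
p = -0.862666 / -1.580429 = 0.5458

p = 0.5458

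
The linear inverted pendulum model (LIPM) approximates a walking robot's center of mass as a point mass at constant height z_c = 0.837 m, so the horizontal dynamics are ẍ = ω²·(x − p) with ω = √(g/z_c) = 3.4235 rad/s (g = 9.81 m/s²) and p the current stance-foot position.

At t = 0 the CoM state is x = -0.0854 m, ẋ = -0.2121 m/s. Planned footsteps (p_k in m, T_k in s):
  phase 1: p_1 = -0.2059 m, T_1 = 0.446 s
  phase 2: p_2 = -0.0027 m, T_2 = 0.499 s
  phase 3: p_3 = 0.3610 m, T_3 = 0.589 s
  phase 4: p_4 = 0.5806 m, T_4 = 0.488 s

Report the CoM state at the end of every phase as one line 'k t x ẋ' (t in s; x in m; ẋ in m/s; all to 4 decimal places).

1 0.4460 -0.0513 0.3935
2 0.9450 0.1656 0.6775
3 1.5340 0.3440 0.1210
4 2.0220 0.0201 -1.7438

phase 1: p=-0.2059, T=0.446, ωT=1.526881, cosh=2.410504, sinh=2.193292; start (x,ẋ)=(-0.085400, -0.212100) → end (x,ẋ)=(-0.051318, 0.393535)
phase 2: p=-0.0027, T=0.499, ωT=1.708327, cosh=2.850443, sinh=2.669274; start (x,ẋ)=(-0.051318, 0.393535) → end (x,ẋ)=(0.165553, 0.677466)
phase 3: p=0.3610, T=0.589, ωT=2.016441, cosh=3.822338, sinh=3.689210; start (x,ẋ)=(0.165553, 0.677466) → end (x,ẋ)=(0.343983, 0.121009)
phase 4: p=0.5806, T=0.488, ωT=1.670668, cosh=2.751919, sinh=2.563798; start (x,ẋ)=(0.343983, 0.121009) → end (x,ẋ)=(0.020070, -1.743821)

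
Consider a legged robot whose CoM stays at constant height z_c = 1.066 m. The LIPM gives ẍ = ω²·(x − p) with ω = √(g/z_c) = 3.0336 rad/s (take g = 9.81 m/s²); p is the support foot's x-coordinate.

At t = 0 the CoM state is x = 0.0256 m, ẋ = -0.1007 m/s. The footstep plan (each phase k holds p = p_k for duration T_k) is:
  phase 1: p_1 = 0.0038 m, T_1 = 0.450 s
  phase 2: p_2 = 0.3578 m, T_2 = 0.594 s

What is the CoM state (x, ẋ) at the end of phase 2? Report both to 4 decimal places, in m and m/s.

phase 1: p=0.0038, T=0.450, ωT=1.365120, cosh=2.085771, sinh=1.830421; start (x,ẋ)=(0.025600, -0.100700) → end (x,ẋ)=(-0.011491, -0.088987)
phase 2: p=0.3578, T=0.594, ωT=1.801958, cosh=3.113241, sinh=2.948266; start (x,ẋ)=(-0.011491, -0.088987) → end (x,ẋ)=(-0.878375, -3.579922)

x = -0.8784, ẋ = -3.5799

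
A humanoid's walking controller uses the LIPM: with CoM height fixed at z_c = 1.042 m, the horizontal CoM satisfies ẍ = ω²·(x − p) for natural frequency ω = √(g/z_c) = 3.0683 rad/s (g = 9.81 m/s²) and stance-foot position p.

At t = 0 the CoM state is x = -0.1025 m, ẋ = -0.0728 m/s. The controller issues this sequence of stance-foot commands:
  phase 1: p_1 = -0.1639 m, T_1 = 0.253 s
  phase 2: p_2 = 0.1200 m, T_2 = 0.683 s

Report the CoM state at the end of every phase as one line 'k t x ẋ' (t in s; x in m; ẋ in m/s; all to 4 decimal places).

1 0.2530 -0.1034 0.0655
2 0.9360 -0.7163 -2.4738

phase 1: p=-0.1639, T=0.253, ωT=0.776280, cosh=1.316743, sinh=0.856629; start (x,ẋ)=(-0.102500, -0.072800) → end (x,ẋ)=(-0.103377, 0.065524)
phase 2: p=0.1200, T=0.683, ωT=2.095649, cosh=4.126853, sinh=4.003862; start (x,ẋ)=(-0.103377, 0.065524) → end (x,ẋ)=(-0.716339, -2.473785)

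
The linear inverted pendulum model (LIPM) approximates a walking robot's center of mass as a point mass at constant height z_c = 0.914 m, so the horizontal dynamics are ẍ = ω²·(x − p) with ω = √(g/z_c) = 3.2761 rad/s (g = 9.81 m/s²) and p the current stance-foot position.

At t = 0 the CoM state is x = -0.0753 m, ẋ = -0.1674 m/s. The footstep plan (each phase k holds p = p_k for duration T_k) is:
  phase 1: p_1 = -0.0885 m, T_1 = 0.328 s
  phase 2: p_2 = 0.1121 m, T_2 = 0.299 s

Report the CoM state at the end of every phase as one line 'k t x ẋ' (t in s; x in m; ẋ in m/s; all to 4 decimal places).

phase 1: p=-0.0885, T=0.328, ωT=1.074561, cosh=1.635077, sinh=1.293629; start (x,ẋ)=(-0.075300, -0.167400) → end (x,ẋ)=(-0.133018, -0.217770)
phase 2: p=0.1121, T=0.299, ωT=0.979554, cosh=1.519373, sinh=1.143895; start (x,ẋ)=(-0.133018, -0.217770) → end (x,ẋ)=(-0.336363, -1.249456)

1 0.3280 -0.1330 -0.2178
2 0.6270 -0.3364 -1.2495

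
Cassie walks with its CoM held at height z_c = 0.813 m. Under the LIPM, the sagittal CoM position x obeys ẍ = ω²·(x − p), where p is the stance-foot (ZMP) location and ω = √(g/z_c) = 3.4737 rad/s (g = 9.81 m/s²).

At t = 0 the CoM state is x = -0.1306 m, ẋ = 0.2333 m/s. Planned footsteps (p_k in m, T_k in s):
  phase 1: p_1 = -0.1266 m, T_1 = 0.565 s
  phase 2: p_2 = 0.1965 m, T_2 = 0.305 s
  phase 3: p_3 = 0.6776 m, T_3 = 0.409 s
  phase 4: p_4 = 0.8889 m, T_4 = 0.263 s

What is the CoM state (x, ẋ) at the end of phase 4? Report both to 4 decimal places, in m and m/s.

phase 1: p=-0.1266, T=0.565, ωT=1.962640, cosh=3.629292, sinh=3.488805; start (x,ẋ)=(-0.130600, 0.233300) → end (x,ẋ)=(0.093197, 0.798238)
phase 2: p=0.1965, T=0.305, ωT=1.059478, cosh=1.615751, sinh=1.269115; start (x,ẋ)=(0.093197, 0.798238) → end (x,ẋ)=(0.321224, 0.834341)
phase 3: p=0.6776, T=0.409, ωT=1.420743, cosh=2.190866, sinh=1.949331; start (x,ẋ)=(0.321224, 0.834341) → end (x,ẋ)=(0.365035, -0.585230)
phase 4: p=0.8889, T=0.263, ωT=0.913583, cosh=1.447162, sinh=1.046078; start (x,ẋ)=(0.365035, -0.585230) → end (x,ẋ)=(-0.045455, -2.750522)

x = -0.0455, ẋ = -2.7505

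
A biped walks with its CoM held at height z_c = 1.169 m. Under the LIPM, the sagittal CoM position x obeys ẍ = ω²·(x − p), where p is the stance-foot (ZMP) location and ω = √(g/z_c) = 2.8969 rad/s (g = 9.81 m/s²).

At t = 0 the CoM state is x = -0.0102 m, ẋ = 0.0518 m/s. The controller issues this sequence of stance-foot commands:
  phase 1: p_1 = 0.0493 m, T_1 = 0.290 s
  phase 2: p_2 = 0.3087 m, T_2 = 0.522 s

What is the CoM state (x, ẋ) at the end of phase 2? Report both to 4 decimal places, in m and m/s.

phase 1: p=0.0493, T=0.290, ωT=0.840101, cosh=1.374134, sinh=0.942467; start (x,ẋ)=(-0.010200, 0.051800) → end (x,ẋ)=(-0.015609, -0.091269)
phase 2: p=0.3087, T=0.522, ωT=1.512182, cosh=2.378523, sinh=2.158095; start (x,ẋ)=(-0.015609, -0.091269) → end (x,ẋ)=(-0.530668, -2.244592)

x = -0.5307, ẋ = -2.2446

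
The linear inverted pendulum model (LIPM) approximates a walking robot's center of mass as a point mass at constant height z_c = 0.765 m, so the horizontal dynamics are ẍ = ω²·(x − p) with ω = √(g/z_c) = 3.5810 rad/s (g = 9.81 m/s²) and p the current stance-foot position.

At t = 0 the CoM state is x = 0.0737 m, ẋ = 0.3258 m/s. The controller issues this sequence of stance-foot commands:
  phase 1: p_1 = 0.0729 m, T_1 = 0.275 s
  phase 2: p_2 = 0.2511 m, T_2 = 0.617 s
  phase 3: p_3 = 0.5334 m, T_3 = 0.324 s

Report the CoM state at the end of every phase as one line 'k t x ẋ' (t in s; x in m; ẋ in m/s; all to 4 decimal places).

phase 1: p=0.0729, T=0.275, ωT=0.984775, cosh=1.525366, sinh=1.151843; start (x,ẋ)=(0.073700, 0.325800) → end (x,ẋ)=(0.178915, 0.500264)
phase 2: p=0.2511, T=0.617, ωT=2.209477, cosh=4.610354, sinh=4.500596; start (x,ẋ)=(0.178915, 0.500264) → end (x,ẋ)=(0.547034, 1.143018)
phase 3: p=0.5334, T=0.324, ωT=1.160244, cosh=1.752061, sinh=1.438651; start (x,ẋ)=(0.547034, 1.143018) → end (x,ẋ)=(1.016490, 2.072876)

1 0.2750 0.1789 0.5003
2 0.8920 0.5470 1.1430
3 1.2160 1.0165 2.0729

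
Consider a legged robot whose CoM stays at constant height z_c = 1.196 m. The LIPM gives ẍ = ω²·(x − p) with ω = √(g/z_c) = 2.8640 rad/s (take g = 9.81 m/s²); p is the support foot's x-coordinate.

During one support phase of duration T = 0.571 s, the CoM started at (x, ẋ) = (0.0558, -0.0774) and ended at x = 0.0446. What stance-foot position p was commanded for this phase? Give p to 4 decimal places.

p = 0.0224

ωT = 2.8640·0.571 = 1.635344; cosh(ωT) = 2.663054, sinh(ωT) = 2.468169
x(T) = p + (x₀−p)·cosh(ωT) + (ẋ₀/ω)·sinh(ωT) ⇒ p·(1 − cosh) = x(T) − x₀·cosh − (ẋ₀/ω)·sinh
numerator   = 0.0446 − (0.0558)·2.663054 − (-0.0774/2.8640)·2.468169 = -0.037296
denominator = 1 − 2.663054 = -1.663054
p = -0.037296 / -1.663054 = 0.0224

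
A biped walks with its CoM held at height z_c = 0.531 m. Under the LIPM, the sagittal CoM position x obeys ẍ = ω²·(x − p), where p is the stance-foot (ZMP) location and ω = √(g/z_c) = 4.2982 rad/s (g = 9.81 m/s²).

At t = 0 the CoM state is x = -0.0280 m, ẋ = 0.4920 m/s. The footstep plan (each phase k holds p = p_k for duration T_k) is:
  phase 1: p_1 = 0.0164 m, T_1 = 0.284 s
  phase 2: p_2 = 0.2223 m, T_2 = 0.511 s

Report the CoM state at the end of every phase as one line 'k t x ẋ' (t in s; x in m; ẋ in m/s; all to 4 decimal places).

phase 1: p=0.0164, T=0.284, ωT=1.220689, cosh=1.842274, sinh=1.547247; start (x,ẋ)=(-0.028000, 0.492000) → end (x,ẋ)=(0.111711, 0.611122)
phase 2: p=0.2223, T=0.511, ωT=2.196380, cosh=4.551804, sinh=4.440599; start (x,ẋ)=(0.111711, 0.611122) → end (x,ẋ)=(0.350289, 0.670943)

1 0.2840 0.1117 0.6111
2 0.7950 0.3503 0.6709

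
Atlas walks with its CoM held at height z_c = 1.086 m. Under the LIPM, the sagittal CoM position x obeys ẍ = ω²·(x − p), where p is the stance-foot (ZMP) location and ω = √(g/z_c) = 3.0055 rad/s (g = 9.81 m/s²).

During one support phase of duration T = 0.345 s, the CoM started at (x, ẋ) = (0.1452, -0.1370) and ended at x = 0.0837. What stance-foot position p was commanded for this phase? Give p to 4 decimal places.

ωT = 3.0055·0.345 = 1.036898; cosh(ωT) = 1.587503, sinh(ωT) = 1.232950
x(T) = p + (x₀−p)·cosh(ωT) + (ẋ₀/ω)·sinh(ωT) ⇒ p·(1 − cosh) = x(T) − x₀·cosh − (ẋ₀/ω)·sinh
numerator   = 0.0837 − (0.1452)·1.587503 − (-0.1370/3.0055)·1.232950 = -0.090604
denominator = 1 − 1.587503 = -0.587503
p = -0.090604 / -0.587503 = 0.1542

p = 0.1542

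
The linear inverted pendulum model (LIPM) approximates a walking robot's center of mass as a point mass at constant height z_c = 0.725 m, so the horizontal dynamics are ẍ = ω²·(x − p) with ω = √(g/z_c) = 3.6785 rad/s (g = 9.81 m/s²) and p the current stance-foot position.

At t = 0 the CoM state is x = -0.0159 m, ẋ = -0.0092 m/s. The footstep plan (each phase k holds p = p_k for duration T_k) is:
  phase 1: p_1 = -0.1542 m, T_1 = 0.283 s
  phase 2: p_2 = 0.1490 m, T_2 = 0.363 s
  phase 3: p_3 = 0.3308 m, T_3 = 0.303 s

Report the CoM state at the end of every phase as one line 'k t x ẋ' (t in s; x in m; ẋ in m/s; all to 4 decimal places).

1 0.2830 0.0630 0.6159
2 0.6460 0.2704 0.6917
3 0.9490 0.4845 0.8653

phase 1: p=-0.1542, T=0.283, ωT=1.041015, cosh=1.592594, sinh=1.239498; start (x,ẋ)=(-0.015900, -0.009200) → end (x,ẋ)=(0.062956, 0.615926)
phase 2: p=0.1490, T=0.363, ωT=1.335295, cosh=2.032100, sinh=1.769019; start (x,ẋ)=(0.062956, 0.615926) → end (x,ẋ)=(0.270353, 0.691704)
phase 3: p=0.3308, T=0.303, ωT=1.114586, cosh=1.688178, sinh=1.360127; start (x,ẋ)=(0.270353, 0.691704) → end (x,ẋ)=(0.484512, 0.865289)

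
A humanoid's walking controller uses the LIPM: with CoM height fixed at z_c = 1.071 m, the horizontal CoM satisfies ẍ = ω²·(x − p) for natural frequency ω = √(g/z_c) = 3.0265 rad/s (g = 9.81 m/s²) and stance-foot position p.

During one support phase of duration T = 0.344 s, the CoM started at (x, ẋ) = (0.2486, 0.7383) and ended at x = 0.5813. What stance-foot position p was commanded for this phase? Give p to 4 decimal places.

p = 0.1975

ωT = 3.0265·0.344 = 1.041116; cosh(ωT) = 1.592718, sinh(ωT) = 1.239658
x(T) = p + (x₀−p)·cosh(ωT) + (ẋ₀/ω)·sinh(ωT) ⇒ p·(1 − cosh) = x(T) − x₀·cosh − (ẋ₀/ω)·sinh
numerator   = 0.5813 − (0.2486)·1.592718 − (0.7383/3.0265)·1.239658 = -0.117058
denominator = 1 − 1.592718 = -0.592718
p = -0.117058 / -0.592718 = 0.1975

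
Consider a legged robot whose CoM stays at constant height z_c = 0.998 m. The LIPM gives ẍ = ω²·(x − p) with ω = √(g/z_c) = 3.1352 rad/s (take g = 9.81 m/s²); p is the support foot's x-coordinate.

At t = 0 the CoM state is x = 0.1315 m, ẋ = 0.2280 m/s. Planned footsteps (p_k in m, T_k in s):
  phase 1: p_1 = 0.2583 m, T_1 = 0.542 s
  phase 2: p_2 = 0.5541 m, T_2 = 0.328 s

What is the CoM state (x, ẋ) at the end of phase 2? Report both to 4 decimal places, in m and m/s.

x = -0.3325, ẋ = -2.4071

phase 1: p=0.2583, T=0.542, ωT=1.699278, cosh=2.826407, sinh=2.643592; start (x,ẋ)=(0.131500, 0.228000) → end (x,ẋ)=(0.092161, -0.406522)
phase 2: p=0.5541, T=0.328, ωT=1.028346, cosh=1.577017, sinh=1.219419; start (x,ẋ)=(0.092161, -0.406522) → end (x,ẋ)=(-0.332501, -2.407142)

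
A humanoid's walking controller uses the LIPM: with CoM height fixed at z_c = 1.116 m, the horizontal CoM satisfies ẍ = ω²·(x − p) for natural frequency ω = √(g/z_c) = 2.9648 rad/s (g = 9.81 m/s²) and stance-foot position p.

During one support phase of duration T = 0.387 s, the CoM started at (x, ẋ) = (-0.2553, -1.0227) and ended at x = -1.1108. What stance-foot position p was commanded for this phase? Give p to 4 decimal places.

ωT = 2.9648·0.387 = 1.147378; cosh(ωT) = 1.733695, sinh(ωT) = 1.416227
x(T) = p + (x₀−p)·cosh(ωT) + (ẋ₀/ω)·sinh(ωT) ⇒ p·(1 − cosh) = x(T) − x₀·cosh − (ẋ₀/ω)·sinh
numerator   = -1.1108 − (-0.2553)·1.733695 − (-1.0227/2.9648)·1.416227 = -0.179664
denominator = 1 − 1.733695 = -0.733695
p = -0.179664 / -0.733695 = 0.2449

p = 0.2449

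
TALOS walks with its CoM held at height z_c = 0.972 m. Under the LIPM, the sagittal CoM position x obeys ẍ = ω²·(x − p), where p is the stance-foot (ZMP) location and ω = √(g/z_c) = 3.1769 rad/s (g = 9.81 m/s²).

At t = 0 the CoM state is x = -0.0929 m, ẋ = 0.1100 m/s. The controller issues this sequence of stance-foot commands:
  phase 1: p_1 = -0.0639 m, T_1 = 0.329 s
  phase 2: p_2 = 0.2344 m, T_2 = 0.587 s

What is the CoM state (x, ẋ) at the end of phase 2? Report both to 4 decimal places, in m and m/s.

x = -0.7016, ẋ = -2.8156

phase 1: p=-0.0639, T=0.329, ωT=1.045200, cosh=1.597794, sinh=1.246173; start (x,ẋ)=(-0.092900, 0.110000) → end (x,ẋ)=(-0.067087, 0.060947)
phase 2: p=0.2344, T=0.587, ωT=1.864840, cosh=3.304913, sinh=3.149992; start (x,ẋ)=(-0.067087, 0.060947) → end (x,ẋ)=(-0.701558, -2.815622)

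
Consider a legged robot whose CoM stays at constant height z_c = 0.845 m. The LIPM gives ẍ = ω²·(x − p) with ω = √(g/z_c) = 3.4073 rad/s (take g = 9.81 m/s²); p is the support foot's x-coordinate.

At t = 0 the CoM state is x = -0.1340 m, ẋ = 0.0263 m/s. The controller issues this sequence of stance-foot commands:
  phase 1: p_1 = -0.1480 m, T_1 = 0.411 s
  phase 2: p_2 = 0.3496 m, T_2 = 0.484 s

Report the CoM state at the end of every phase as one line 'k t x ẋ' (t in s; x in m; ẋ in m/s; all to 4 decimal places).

phase 1: p=-0.1480, T=0.411, ωT=1.400400, cosh=2.151661, sinh=1.905163; start (x,ẋ)=(-0.134000, 0.026300) → end (x,ẋ)=(-0.103171, 0.147469)
phase 2: p=0.3496, T=0.484, ωT=1.649133, cosh=2.697342, sinh=2.505126; start (x,ẋ)=(-0.103171, 0.147469) → end (x,ẋ)=(-0.763257, -3.466953)

1 0.4110 -0.1032 0.1475
2 0.8950 -0.7633 -3.4670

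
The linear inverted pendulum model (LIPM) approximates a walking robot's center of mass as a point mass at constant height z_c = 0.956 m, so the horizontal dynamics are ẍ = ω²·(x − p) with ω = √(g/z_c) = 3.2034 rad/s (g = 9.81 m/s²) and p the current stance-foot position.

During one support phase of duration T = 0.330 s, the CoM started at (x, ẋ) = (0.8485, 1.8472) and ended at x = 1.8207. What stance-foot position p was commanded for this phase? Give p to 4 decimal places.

ωT = 3.2034·0.330 = 1.057122; cosh(ωT) = 1.612765, sinh(ωT) = 1.265311
x(T) = p + (x₀−p)·cosh(ωT) + (ẋ₀/ω)·sinh(ωT) ⇒ p·(1 − cosh) = x(T) − x₀·cosh − (ẋ₀/ω)·sinh
numerator   = 1.8207 − (0.8485)·1.612765 − (1.8472/3.2034)·1.265311 = -0.277357
denominator = 1 − 1.612765 = -0.612765
p = -0.277357 / -0.612765 = 0.4526

p = 0.4526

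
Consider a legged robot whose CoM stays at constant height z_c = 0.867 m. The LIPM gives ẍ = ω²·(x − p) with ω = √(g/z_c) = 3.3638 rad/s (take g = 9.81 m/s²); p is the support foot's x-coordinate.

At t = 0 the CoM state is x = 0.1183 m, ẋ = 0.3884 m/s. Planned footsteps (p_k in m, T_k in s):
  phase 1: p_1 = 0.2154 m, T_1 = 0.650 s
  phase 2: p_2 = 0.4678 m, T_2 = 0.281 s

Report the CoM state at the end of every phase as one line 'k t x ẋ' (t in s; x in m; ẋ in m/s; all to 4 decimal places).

phase 1: p=0.2154, T=0.650, ωT=2.186470, cosh=4.508020, sinh=4.395707; start (x,ẋ)=(0.118300, 0.388400) → end (x,ẋ)=(0.285220, 0.315167)
phase 2: p=0.4678, T=0.281, ωT=0.945228, cosh=1.480995, sinh=1.092404; start (x,ẋ)=(0.285220, 0.315167) → end (x,ẋ)=(0.299751, -0.204152)

1 0.6500 0.2852 0.3152
2 0.9310 0.2998 -0.2042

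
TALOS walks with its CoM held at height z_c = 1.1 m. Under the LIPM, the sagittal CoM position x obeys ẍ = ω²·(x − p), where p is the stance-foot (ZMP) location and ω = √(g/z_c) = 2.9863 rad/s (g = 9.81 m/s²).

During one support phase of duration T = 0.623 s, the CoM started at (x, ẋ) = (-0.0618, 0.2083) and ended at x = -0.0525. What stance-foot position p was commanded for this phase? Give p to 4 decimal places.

p = 0.0296

ωT = 2.9863·0.623 = 1.860465; cosh(ωT) = 3.291162, sinh(ωT) = 3.135562
x(T) = p + (x₀−p)·cosh(ωT) + (ẋ₀/ω)·sinh(ωT) ⇒ p·(1 − cosh) = x(T) − x₀·cosh − (ẋ₀/ω)·sinh
numerator   = -0.0525 − (-0.0618)·3.291162 − (0.2083/2.9863)·3.135562 = -0.067817
denominator = 1 − 3.291162 = -2.291162
p = -0.067817 / -2.291162 = 0.0296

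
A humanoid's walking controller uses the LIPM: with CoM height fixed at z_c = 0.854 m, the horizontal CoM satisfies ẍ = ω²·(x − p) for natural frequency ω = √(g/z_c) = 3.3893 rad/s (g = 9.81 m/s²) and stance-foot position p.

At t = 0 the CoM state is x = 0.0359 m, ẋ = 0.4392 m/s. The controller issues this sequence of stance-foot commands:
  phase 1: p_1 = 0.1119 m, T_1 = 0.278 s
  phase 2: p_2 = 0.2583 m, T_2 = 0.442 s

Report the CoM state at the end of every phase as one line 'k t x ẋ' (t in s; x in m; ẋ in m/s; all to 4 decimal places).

1 0.2780 0.1406 0.3688
2 0.7200 0.2130 0.0182

phase 1: p=0.1119, T=0.278, ωT=0.942225, cosh=1.477722, sinh=1.087963; start (x,ẋ)=(0.035900, 0.439200) → end (x,ẋ)=(0.140576, 0.368771)
phase 2: p=0.2583, T=0.442, ωT=1.498071, cosh=2.348306, sinh=2.124745; start (x,ẋ)=(0.140576, 0.368771) → end (x,ẋ)=(0.213030, 0.018209)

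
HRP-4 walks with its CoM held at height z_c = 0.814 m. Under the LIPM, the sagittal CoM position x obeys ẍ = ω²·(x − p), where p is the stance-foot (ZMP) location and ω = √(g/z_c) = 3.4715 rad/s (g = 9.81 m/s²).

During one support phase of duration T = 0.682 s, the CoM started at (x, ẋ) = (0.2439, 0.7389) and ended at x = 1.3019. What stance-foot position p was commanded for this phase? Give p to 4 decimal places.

ωT = 3.4715·0.682 = 2.367563; cosh(ωT) = 5.382532, sinh(ωT) = 5.288823
x(T) = p + (x₀−p)·cosh(ωT) + (ẋ₀/ω)·sinh(ωT) ⇒ p·(1 − cosh) = x(T) − x₀·cosh − (ẋ₀/ω)·sinh
numerator   = 1.3019 − (0.2439)·5.382532 − (0.7389/3.4715)·5.288823 = -1.136612
denominator = 1 − 5.382532 = -4.382532
p = -1.136612 / -4.382532 = 0.2594

p = 0.2594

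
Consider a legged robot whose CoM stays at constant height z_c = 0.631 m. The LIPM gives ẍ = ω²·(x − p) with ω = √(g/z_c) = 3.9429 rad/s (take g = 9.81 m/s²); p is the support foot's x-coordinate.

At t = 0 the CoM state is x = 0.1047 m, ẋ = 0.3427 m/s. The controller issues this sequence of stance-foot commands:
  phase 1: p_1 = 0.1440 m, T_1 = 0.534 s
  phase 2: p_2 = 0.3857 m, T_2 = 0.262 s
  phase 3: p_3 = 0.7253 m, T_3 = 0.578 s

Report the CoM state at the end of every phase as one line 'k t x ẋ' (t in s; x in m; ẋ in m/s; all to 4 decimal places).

phase 1: p=0.1440, T=0.534, ωT=2.105509, cosh=4.166531, sinh=4.044747; start (x,ẋ)=(0.104700, 0.342700) → end (x,ẋ)=(0.331807, 0.801112)
phase 2: p=0.3857, T=0.262, ωT=1.033040, cosh=1.582758, sinh=1.226835; start (x,ẋ)=(0.331807, 0.801112) → end (x,ẋ)=(0.549668, 1.007274)
phase 3: p=0.7253, T=0.578, ωT=2.278996, cosh=4.934629, sinh=4.832242; start (x,ẋ)=(0.549668, 1.007274) → end (x,ẋ)=(1.093089, 1.624190)

1 0.5340 0.3318 0.8011
2 0.7960 0.5497 1.0073
3 1.3740 1.0931 1.6242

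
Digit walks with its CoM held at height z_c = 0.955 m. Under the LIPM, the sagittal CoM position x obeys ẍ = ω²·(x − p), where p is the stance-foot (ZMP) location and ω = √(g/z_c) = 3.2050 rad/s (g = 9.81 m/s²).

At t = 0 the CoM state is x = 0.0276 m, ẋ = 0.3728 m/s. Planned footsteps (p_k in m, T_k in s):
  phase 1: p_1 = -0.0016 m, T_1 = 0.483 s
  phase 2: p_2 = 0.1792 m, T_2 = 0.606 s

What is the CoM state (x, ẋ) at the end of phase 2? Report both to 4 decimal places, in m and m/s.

x = 1.9205, ẋ = 5.6725

phase 1: p=-0.0016, T=0.483, ωT=1.548015, cosh=2.457398, sinh=2.244729; start (x,ẋ)=(0.027600, 0.372800) → end (x,ẋ)=(0.331259, 1.126193)
phase 2: p=0.1792, T=0.606, ωT=1.942230, cosh=3.558835, sinh=3.415451; start (x,ẋ)=(0.331259, 1.126193) → end (x,ẋ)=(1.920496, 5.672453)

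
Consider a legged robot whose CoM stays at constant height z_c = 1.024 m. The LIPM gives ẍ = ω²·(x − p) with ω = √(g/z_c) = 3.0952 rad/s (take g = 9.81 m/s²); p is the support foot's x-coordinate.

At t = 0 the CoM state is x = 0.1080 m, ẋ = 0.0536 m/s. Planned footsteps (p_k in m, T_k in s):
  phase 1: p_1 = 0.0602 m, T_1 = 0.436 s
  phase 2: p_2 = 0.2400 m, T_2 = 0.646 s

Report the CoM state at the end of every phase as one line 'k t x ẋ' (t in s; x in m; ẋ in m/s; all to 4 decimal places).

1 0.4360 0.1897 0.3763
2 1.0820 0.4915 0.8505

phase 1: p=0.0602, T=0.436, ωT=1.349507, cosh=2.057447, sinh=1.798079; start (x,ẋ)=(0.108000, 0.053600) → end (x,ẋ)=(0.189684, 0.376306)
phase 2: p=0.2400, T=0.646, ωT=1.999499, cosh=3.760380, sinh=3.624977; start (x,ẋ)=(0.189684, 0.376306) → end (x,ẋ)=(0.491506, 0.850501)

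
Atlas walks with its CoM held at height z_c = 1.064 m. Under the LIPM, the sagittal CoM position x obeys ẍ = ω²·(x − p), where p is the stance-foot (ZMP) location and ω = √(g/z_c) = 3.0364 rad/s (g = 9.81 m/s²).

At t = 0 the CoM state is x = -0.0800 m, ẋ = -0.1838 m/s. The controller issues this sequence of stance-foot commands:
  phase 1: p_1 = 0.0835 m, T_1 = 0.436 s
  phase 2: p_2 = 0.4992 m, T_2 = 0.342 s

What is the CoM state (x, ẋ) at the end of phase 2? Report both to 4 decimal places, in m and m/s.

x = -1.3555, ẋ = -5.1553

phase 1: p=0.0835, T=0.436, ωT=1.323870, cosh=2.012021, sinh=1.745917; start (x,ẋ)=(-0.080000, -0.183800) → end (x,ẋ)=(-0.351150, -1.236572)
phase 2: p=0.4992, T=0.342, ωT=1.038449, cosh=1.589418, sinh=1.235414; start (x,ẋ)=(-0.351150, -1.236572) → end (x,ẋ)=(-1.355482, -5.155271)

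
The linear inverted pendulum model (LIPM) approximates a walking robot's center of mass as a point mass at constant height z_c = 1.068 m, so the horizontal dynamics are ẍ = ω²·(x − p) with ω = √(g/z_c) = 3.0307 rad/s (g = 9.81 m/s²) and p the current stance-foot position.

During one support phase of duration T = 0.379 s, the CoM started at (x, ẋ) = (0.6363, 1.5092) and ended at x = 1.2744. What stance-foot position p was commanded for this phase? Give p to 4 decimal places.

ωT = 3.0307·0.379 = 1.148635; cosh(ωT) = 1.735478, sinh(ωT) = 1.418408
x(T) = p + (x₀−p)·cosh(ωT) + (ẋ₀/ω)·sinh(ωT) ⇒ p·(1 − cosh) = x(T) − x₀·cosh − (ẋ₀/ω)·sinh
numerator   = 1.2744 − (0.6363)·1.735478 − (1.5092/3.0307)·1.418408 = -0.536210
denominator = 1 − 1.735478 = -0.735478
p = -0.536210 / -0.735478 = 0.7291

p = 0.7291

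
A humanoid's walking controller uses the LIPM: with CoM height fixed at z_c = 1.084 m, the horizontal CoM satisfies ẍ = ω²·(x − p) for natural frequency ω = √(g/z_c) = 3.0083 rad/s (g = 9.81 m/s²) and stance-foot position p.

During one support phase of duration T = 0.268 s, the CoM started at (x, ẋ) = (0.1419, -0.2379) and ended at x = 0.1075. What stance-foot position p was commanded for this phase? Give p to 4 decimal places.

ωT = 3.0083·0.268 = 0.806224; cosh(ωT) = 1.342989, sinh(ωT) = 0.896448
x(T) = p + (x₀−p)·cosh(ωT) + (ẋ₀/ω)·sinh(ωT) ⇒ p·(1 − cosh) = x(T) − x₀·cosh − (ẋ₀/ω)·sinh
numerator   = 0.1075 − (0.1419)·1.342989 − (-0.2379/3.0083)·0.896448 = -0.012178
denominator = 1 − 1.342989 = -0.342989
p = -0.012178 / -0.342989 = 0.0355

p = 0.0355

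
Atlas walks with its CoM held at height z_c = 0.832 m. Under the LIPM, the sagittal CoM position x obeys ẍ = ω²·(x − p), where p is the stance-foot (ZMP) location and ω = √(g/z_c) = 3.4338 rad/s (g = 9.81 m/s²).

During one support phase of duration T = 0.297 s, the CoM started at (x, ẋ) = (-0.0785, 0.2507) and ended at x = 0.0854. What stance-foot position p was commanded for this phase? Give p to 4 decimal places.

p = -0.2123

ωT = 3.4338·0.297 = 1.019839; cosh(ωT) = 1.566700, sinh(ωT) = 1.206047
x(T) = p + (x₀−p)·cosh(ωT) + (ẋ₀/ω)·sinh(ωT) ⇒ p·(1 − cosh) = x(T) − x₀·cosh − (ẋ₀/ω)·sinh
numerator   = 0.0854 − (-0.0785)·1.566700 − (0.2507/3.4338)·1.206047 = 0.120333
denominator = 1 − 1.566700 = -0.566700
p = 0.120333 / -0.566700 = -0.2123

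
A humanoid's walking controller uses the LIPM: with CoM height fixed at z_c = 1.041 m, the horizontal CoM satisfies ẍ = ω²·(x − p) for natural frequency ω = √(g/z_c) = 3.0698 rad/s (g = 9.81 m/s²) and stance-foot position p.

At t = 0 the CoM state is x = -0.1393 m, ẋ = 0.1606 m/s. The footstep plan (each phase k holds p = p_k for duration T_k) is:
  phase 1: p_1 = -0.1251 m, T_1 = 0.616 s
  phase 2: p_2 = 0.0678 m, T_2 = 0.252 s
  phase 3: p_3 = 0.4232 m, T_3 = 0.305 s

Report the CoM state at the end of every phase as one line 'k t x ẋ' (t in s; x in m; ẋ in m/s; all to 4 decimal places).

phase 1: p=-0.1251, T=0.616, ωT=1.890997, cosh=3.388446, sinh=3.237524; start (x,ẋ)=(-0.139300, 0.160600) → end (x,ẋ)=(-0.003841, 0.403057)
phase 2: p=0.0678, T=0.252, ωT=0.773590, cosh=1.314443, sinh=0.853089; start (x,ẋ)=(-0.003841, 0.403057) → end (x,ẋ)=(0.085640, 0.342180)
phase 3: p=0.4232, T=0.305, ωT=0.936289, cosh=1.471290, sinh=1.079209; start (x,ẋ)=(0.085640, 0.342180) → end (x,ẋ)=(0.046848, -0.614875)

1 0.6160 -0.0038 0.4031
2 0.8680 0.0856 0.3422
3 1.1730 0.0468 -0.6149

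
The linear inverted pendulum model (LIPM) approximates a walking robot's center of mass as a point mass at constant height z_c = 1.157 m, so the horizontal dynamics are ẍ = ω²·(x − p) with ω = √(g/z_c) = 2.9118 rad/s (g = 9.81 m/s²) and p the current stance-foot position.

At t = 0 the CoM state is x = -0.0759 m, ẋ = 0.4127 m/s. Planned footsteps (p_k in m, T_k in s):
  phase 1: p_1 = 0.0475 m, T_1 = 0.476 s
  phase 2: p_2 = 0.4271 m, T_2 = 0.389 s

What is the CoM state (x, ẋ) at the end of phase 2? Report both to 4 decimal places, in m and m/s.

phase 1: p=0.0475, T=0.476, ωT=1.386017, cosh=2.124480, sinh=1.874410; start (x,ẋ)=(-0.075900, 0.412700) → end (x,ẋ)=(0.051006, 0.203267)
phase 2: p=0.4271, T=0.389, ωT=1.132690, cosh=1.713081, sinh=1.390915; start (x,ẋ)=(0.051006, 0.203267) → end (x,ẋ)=(-0.120082, -1.174992)

x = -0.1201, ẋ = -1.1750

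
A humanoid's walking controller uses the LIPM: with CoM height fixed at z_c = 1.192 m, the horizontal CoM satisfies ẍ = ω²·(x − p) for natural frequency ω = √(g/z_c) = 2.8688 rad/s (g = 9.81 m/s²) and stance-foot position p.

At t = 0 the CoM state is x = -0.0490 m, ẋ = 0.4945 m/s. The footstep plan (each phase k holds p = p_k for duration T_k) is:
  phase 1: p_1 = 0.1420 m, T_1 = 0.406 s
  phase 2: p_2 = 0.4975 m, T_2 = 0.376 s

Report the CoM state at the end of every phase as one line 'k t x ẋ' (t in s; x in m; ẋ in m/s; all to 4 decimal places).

1 0.4060 0.0555 0.0770
2 0.7820 -0.1927 -1.5227

phase 1: p=0.1420, T=0.406, ωT=1.164733, cosh=1.758536, sinh=1.446530; start (x,ẋ)=(-0.049000, 0.494500) → end (x,ẋ)=(0.055460, 0.076983)
phase 2: p=0.4975, T=0.376, ωT=1.078669, cosh=1.640405, sinh=1.300357; start (x,ẋ)=(0.055460, 0.076983) → end (x,ẋ)=(-0.192729, -1.522729)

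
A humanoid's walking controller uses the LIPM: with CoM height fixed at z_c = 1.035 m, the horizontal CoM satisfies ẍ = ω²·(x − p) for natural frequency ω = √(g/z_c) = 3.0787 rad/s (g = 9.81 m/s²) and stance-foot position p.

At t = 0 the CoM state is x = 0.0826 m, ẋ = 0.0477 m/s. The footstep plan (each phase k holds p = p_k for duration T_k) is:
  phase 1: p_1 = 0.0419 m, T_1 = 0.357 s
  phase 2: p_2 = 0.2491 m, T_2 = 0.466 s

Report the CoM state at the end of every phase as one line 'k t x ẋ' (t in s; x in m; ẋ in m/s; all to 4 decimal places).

phase 1: p=0.0419, T=0.357, ωT=1.099096, cosh=1.667312, sinh=1.334140; start (x,ẋ)=(0.082600, 0.047700) → end (x,ẋ)=(0.130430, 0.246703)
phase 2: p=0.2491, T=0.466, ωT=1.434674, cosh=2.218235, sinh=1.980042; start (x,ẋ)=(0.130430, 0.246703) → end (x,ẋ)=(0.144527, -0.176162)

1 0.3570 0.1304 0.2467
2 0.8230 0.1445 -0.1762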